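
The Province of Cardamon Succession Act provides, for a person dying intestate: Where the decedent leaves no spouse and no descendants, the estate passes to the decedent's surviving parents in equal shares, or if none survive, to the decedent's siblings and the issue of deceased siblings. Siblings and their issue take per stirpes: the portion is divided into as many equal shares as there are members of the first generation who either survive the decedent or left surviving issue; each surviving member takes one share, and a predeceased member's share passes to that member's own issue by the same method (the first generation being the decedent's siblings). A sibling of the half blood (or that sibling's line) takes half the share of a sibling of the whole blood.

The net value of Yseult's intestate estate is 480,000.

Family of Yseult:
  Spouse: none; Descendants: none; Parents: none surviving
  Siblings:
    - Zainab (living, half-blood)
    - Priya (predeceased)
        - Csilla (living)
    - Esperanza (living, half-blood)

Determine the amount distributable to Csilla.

Csilla receives 240,000.

The entire 480,000 passes to the siblings and their issue.
Counting each half-blood sibling's line as half a unit, there are 2 units in 480,000, so one unit is 240,000. Whole-blood lines (Priya) take 240,000 each; half-blood lines (Zainab and Esperanza) take 120,000 each.
Priya's share (240,000) passes entirely to Csilla.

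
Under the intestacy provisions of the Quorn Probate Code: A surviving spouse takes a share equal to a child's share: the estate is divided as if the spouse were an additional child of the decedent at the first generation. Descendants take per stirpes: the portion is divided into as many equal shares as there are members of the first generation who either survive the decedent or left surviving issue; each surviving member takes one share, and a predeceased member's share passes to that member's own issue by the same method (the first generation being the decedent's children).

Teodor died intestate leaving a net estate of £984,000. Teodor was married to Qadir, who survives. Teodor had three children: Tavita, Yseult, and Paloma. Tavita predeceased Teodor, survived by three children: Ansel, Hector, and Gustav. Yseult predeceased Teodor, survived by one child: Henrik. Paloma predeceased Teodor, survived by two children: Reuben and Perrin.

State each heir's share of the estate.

Qadir: £246,000; Ansel: £82,000; Hector: £82,000; Gustav: £82,000; Henrik: £246,000; Reuben: £123,000; Perrin: £123,000

The spouse counts as an additional share at the children's level, so there are 4 primary shares of £246,000. Qadir takes one such share (£246,000).
The children's combined portion (£738,000) is divided into 3 shares of £246,000: Tavita's £246,000 share passes to Tavita's issue; Yseult's £246,000 share passes to Yseult's issue; Paloma's £246,000 share passes to Paloma's issue.
Tavita's share (£246,000) is divided into 3 shares of £82,000: Ansel, Hector, and Gustav each take £82,000.
Yseult's share (£246,000) passes entirely to Henrik.
Paloma's share (£246,000) is divided into 2 shares of £123,000: Reuben and Perrin each take £123,000.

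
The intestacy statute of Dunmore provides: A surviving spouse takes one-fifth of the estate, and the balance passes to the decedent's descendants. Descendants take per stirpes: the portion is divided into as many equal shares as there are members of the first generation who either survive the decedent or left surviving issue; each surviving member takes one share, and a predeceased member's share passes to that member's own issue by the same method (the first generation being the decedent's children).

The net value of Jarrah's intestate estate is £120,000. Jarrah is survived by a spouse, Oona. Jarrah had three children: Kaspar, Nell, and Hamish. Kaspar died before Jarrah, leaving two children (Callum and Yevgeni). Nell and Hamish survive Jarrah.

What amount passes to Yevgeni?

Oona takes one-fifth of £120,000 = £24,000. The remaining £96,000 passes to the descendants.
The descendants' portion (£96,000) is divided into 3 shares of £32,000: Nell and Hamish each take £32,000; Kaspar's £32,000 share passes to Kaspar's issue.
Kaspar's share (£32,000) is divided into 2 shares of £16,000: Callum and Yevgeni each take £16,000.

Yevgeni receives £16,000.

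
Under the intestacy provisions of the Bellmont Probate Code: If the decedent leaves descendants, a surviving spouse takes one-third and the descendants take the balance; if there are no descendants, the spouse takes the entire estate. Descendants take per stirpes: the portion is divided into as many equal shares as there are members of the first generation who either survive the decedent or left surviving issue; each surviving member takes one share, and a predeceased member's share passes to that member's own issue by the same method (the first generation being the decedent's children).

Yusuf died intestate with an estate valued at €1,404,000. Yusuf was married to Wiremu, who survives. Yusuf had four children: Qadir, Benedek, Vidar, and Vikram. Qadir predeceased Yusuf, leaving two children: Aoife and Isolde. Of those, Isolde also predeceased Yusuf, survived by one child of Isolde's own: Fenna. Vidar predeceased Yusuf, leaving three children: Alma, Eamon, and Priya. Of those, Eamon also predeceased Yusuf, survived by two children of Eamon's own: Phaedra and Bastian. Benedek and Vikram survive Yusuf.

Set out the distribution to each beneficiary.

Wiremu takes one-third of €1,404,000 = €468,000. The remaining €936,000 passes to the descendants.
The descendants' portion (€936,000) is divided into 4 shares of €234,000: Benedek and Vikram each take €234,000; Qadir's €234,000 share passes to Qadir's issue; Vidar's €234,000 share passes to Vidar's issue.
Qadir's share (€234,000) is divided into 2 shares of €117,000: Aoife takes €117,000; Isolde's €117,000 share passes to Isolde's issue.
Isolde's share (€117,000) passes entirely to Fenna.
Vidar's share (€234,000) is divided into 3 shares of €78,000: Alma and Priya each take €78,000; Eamon's €78,000 share passes to Eamon's issue.
Eamon's share (€78,000) is divided into 2 shares of €39,000: Phaedra and Bastian each take €39,000.

Wiremu: €468,000; Aoife: €117,000; Fenna: €117,000; Benedek: €234,000; Alma: €78,000; Phaedra: €39,000; Bastian: €39,000; Priya: €78,000; Vikram: €234,000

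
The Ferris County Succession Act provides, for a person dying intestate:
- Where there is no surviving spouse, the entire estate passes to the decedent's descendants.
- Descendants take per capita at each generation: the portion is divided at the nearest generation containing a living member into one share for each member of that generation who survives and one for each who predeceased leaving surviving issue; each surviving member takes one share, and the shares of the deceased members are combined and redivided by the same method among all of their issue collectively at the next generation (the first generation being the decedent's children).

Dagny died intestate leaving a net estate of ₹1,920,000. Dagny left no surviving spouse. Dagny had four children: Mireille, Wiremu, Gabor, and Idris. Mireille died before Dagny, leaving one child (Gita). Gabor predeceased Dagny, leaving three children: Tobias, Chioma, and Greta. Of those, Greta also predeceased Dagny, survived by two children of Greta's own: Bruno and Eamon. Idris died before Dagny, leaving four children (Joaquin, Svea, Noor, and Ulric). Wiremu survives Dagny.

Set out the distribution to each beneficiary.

The entire ₹1,920,000 passes to the descendants.
That amount (₹1,920,000) is divided at the children's generation into 4 shares of ₹480,000. Wiremu takes ₹480,000. The 3 shares of the deceased (Mireille, Gabor, and Idris) are combined into a pool of ₹1,440,000.
That pool (₹1,440,000) is divided at the grandchildren's generation into 8 shares of ₹180,000. Gita, Tobias, Chioma, Joaquin, Svea, Noor, and Ulric each take ₹180,000. The remaining share for the deceased Greta (₹180,000) is carried to the next generation.
That pool (₹180,000) is divided at the great-grandchildren's generation equally among Bruno and Eamon: ₹90,000 each.

Gita: ₹180,000; Wiremu: ₹480,000; Tobias: ₹180,000; Chioma: ₹180,000; Bruno: ₹90,000; Eamon: ₹90,000; Joaquin: ₹180,000; Svea: ₹180,000; Noor: ₹180,000; Ulric: ₹180,000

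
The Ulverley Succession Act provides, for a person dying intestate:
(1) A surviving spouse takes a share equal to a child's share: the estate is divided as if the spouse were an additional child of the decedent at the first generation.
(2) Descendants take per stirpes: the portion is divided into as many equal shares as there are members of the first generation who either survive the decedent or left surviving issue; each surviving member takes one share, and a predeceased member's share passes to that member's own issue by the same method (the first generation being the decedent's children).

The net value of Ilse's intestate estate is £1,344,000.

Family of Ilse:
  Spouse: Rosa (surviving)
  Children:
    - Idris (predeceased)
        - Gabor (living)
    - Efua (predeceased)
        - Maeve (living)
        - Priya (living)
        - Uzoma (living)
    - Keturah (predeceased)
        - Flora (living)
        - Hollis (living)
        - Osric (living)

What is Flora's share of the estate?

The spouse counts as an additional share at the children's level, so there are 4 primary shares of £336,000. Rosa takes one such share (£336,000).
The children's combined portion (£1,008,000) is divided into 3 shares of £336,000: Idris's £336,000 share passes to Idris's issue; Efua's £336,000 share passes to Efua's issue; Keturah's £336,000 share passes to Keturah's issue.
Idris's share (£336,000) passes entirely to Gabor.
Efua's share (£336,000) is divided into 3 shares of £112,000: Maeve, Priya, and Uzoma each take £112,000.
Keturah's share (£336,000) is divided into 3 shares of £112,000: Flora, Hollis, and Osric each take £112,000.

Flora receives £112,000.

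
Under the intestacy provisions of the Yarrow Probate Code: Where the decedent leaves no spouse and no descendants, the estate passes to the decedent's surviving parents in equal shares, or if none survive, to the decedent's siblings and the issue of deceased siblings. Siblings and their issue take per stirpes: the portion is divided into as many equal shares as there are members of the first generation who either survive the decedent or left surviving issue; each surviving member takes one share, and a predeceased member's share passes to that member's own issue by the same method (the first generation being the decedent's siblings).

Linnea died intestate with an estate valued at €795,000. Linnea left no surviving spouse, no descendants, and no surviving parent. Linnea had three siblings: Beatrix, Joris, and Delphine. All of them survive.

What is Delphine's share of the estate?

Delphine receives €265,000.

The entire €795,000 passes to the siblings and their issue.
That amount (€795,000) is divided into 3 shares of €265,000: Beatrix, Joris, and Delphine each take €265,000.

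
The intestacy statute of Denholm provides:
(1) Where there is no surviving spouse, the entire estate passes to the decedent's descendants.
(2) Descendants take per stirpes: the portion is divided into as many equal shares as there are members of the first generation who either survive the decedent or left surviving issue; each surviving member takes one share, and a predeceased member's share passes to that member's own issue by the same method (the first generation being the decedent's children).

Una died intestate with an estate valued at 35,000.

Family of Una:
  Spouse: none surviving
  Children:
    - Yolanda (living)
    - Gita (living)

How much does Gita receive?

Gita receives 17,500.

The entire 35,000 passes to the descendants.
That amount (35,000) is divided into 2 shares of 17,500: Yolanda and Gita each take 17,500.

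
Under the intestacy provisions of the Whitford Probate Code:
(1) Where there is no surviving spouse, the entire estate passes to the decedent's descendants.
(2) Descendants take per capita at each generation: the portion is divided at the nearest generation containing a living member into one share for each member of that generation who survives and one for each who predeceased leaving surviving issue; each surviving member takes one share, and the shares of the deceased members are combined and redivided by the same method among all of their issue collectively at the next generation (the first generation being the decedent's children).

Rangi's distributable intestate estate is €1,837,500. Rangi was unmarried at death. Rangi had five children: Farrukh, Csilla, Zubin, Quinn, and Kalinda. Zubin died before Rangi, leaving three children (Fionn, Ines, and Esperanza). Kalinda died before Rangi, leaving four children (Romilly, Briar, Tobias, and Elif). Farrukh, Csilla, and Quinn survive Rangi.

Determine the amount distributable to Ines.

The entire €1,837,500 passes to the descendants.
That amount (€1,837,500) is divided at the children's generation into 5 shares of €367,500. Farrukh, Csilla, and Quinn each take €367,500. The 2 shares of the deceased (Zubin and Kalinda) are combined into a pool of €735,000.
That pool (€735,000) is divided at the grandchildren's generation equally among Fionn, Ines, Esperanza, Romilly, Briar, Tobias, and Elif: €105,000 each.

Ines receives €105,000.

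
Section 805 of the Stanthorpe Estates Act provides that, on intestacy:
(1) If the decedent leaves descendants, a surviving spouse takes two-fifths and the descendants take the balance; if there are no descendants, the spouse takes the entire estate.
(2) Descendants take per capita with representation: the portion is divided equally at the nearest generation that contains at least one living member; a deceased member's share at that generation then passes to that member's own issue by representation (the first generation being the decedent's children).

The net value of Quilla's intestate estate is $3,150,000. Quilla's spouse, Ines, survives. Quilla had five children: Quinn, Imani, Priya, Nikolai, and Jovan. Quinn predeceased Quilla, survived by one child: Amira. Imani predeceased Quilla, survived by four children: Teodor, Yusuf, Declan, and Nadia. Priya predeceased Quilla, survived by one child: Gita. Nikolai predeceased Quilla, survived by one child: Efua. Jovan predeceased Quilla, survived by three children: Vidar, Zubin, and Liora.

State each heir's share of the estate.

Ines: $1,260,000; Amira: $189,000; Teodor: $189,000; Yusuf: $189,000; Declan: $189,000; Nadia: $189,000; Gita: $189,000; Efua: $189,000; Vidar: $189,000; Zubin: $189,000; Liora: $189,000

Ines takes two-fifths of $3,150,000 = $1,260,000. The remaining $1,890,000 passes to the descendants.
No child survives, so the initial division is made at the grandchildren's generation.
The descendants' portion ($1,890,000) is divided into 10 shares of $189,000: Amira, Teodor, Yusuf, Declan, Nadia, Gita, Efua, Vidar, Zubin, and Liora each take $189,000.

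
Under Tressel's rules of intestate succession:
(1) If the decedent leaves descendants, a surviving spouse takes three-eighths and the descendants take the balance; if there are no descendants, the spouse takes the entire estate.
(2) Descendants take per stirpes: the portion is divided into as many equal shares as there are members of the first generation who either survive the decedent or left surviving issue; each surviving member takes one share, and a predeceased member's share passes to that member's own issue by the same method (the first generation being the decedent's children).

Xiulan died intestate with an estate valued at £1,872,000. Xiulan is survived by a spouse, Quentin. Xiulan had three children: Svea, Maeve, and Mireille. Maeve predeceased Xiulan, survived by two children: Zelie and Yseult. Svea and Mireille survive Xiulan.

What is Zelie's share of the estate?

Quentin takes three-eighths of £1,872,000 = £702,000. The remaining £1,170,000 passes to the descendants.
The descendants' portion (£1,170,000) is divided into 3 shares of £390,000: Svea and Mireille each take £390,000; Maeve's £390,000 share passes to Maeve's issue.
Maeve's share (£390,000) is divided into 2 shares of £195,000: Zelie and Yseult each take £195,000.

Zelie receives £195,000.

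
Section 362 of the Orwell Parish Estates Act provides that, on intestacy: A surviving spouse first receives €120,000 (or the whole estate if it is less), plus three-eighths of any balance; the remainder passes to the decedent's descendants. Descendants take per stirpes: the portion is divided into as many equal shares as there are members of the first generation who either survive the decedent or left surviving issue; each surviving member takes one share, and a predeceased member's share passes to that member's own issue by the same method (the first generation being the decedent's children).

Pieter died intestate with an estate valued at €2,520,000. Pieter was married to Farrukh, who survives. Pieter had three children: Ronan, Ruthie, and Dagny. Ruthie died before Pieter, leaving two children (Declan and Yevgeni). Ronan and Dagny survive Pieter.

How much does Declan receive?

Declan receives €250,000.

Farrukh first takes €120,000, leaving a balance of €2,400,000. Farrukh then takes three-eighths of the balance (€900,000), for a total of €1,020,000. The remaining €1,500,000 passes to the descendants.
The descendants' portion (€1,500,000) is divided into 3 shares of €500,000: Ronan and Dagny each take €500,000; Ruthie's €500,000 share passes to Ruthie's issue.
Ruthie's share (€500,000) is divided into 2 shares of €250,000: Declan and Yevgeni each take €250,000.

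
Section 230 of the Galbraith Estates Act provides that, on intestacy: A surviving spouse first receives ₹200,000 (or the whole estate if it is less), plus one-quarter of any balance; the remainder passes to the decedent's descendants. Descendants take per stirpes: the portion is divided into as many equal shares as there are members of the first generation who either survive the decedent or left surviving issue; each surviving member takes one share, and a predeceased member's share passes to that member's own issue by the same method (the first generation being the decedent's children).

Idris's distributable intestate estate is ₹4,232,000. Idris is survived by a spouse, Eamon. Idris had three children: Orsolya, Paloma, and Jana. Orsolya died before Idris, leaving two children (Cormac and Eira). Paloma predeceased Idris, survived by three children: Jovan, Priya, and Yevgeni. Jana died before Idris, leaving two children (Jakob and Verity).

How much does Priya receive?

Eamon first takes ₹200,000, leaving a balance of ₹4,032,000. Eamon then takes one-quarter of the balance (₹1,008,000), for a total of ₹1,208,000. The remaining ₹3,024,000 passes to the descendants.
The descendants' portion (₹3,024,000) is divided into 3 shares of ₹1,008,000: Orsolya's ₹1,008,000 share passes to Orsolya's issue; Paloma's ₹1,008,000 share passes to Paloma's issue; Jana's ₹1,008,000 share passes to Jana's issue.
Orsolya's share (₹1,008,000) is divided into 2 shares of ₹504,000: Cormac and Eira each take ₹504,000.
Paloma's share (₹1,008,000) is divided into 3 shares of ₹336,000: Jovan, Priya, and Yevgeni each take ₹336,000.
Jana's share (₹1,008,000) is divided into 2 shares of ₹504,000: Jakob and Verity each take ₹504,000.

Priya receives ₹336,000.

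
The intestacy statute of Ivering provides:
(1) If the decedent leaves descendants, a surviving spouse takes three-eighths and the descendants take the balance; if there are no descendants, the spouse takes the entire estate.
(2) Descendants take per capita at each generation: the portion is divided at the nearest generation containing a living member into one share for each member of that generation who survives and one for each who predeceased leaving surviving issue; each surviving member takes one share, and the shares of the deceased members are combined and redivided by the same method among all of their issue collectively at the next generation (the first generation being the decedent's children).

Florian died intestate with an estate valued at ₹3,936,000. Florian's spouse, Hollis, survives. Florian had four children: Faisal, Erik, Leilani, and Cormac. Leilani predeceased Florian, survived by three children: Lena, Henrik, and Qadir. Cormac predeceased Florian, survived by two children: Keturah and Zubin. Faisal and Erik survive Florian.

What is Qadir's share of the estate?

Hollis takes three-eighths of ₹3,936,000 = ₹1,476,000. The remaining ₹2,460,000 passes to the descendants.
The descendants' portion (₹2,460,000) is divided at the children's generation into 4 shares of ₹615,000. Faisal and Erik each take ₹615,000. The 2 shares of the deceased (Leilani and Cormac) are combined into a pool of ₹1,230,000.
That pool (₹1,230,000) is divided at the grandchildren's generation equally among Lena, Henrik, Qadir, Keturah, and Zubin: ₹246,000 each.

Qadir receives ₹246,000.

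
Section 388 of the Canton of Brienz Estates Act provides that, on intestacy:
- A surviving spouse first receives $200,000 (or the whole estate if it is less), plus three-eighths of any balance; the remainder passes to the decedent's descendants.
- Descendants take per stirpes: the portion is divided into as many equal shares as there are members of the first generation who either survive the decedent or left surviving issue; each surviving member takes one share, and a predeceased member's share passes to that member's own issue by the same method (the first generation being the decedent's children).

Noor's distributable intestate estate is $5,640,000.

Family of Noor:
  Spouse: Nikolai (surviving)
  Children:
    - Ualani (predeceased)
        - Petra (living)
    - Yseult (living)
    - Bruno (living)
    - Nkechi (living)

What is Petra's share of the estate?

Nikolai first takes $200,000, leaving a balance of $5,440,000. Nikolai then takes three-eighths of the balance ($2,040,000), for a total of $2,240,000. The remaining $3,400,000 passes to the descendants.
The descendants' portion ($3,400,000) is divided into 4 shares of $850,000: Yseult, Bruno, and Nkechi each take $850,000; Ualani's $850,000 share passes to Ualani's issue.
Ualani's share ($850,000) passes entirely to Petra.

Petra receives $850,000.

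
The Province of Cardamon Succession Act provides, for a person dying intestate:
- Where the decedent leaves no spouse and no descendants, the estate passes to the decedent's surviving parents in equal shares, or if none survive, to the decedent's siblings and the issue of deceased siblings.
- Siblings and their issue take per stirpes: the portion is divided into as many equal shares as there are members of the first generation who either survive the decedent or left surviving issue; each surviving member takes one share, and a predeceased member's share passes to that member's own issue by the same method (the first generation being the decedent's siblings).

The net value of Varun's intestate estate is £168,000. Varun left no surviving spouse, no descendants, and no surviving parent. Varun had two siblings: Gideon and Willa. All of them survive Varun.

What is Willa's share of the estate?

Willa receives £84,000.

The entire £168,000 passes to the siblings and their issue.
That amount (£168,000) is divided into 2 shares of £84,000: Gideon and Willa each take £84,000.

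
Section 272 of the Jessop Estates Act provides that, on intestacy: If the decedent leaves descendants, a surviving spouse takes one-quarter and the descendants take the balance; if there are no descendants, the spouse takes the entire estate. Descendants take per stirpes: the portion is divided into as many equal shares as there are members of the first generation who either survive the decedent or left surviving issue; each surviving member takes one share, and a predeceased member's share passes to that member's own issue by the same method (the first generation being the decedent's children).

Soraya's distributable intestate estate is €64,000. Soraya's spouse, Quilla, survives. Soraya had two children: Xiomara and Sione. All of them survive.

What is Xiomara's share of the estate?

Xiomara receives €24,000.

Quilla takes one-quarter of €64,000 = €16,000. The remaining €48,000 passes to the descendants.
The descendants' portion (€48,000) is divided into 2 shares of €24,000: Xiomara and Sione each take €24,000.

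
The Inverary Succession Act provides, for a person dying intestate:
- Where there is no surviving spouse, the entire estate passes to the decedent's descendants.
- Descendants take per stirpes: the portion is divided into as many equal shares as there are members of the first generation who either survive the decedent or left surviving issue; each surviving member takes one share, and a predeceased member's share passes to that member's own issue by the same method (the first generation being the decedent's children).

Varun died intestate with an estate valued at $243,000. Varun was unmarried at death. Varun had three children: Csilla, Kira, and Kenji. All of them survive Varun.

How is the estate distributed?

Csilla: $81,000; Kira: $81,000; Kenji: $81,000

The entire $243,000 passes to the descendants.
That amount ($243,000) is divided into 3 shares of $81,000: Csilla, Kira, and Kenji each take $81,000.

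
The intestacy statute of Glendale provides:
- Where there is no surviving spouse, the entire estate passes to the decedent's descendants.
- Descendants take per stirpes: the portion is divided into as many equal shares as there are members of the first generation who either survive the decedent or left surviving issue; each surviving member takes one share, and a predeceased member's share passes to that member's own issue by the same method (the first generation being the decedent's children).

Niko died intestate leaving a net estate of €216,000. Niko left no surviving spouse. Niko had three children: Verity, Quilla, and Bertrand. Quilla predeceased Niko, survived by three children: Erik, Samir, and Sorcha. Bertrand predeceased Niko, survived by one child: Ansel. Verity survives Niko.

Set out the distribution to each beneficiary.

Verity: €72,000; Erik: €24,000; Samir: €24,000; Sorcha: €24,000; Ansel: €72,000

The entire €216,000 passes to the descendants.
That amount (€216,000) is divided into 3 shares of €72,000: Verity takes €72,000; Quilla's €72,000 share passes to Quilla's issue; Bertrand's €72,000 share passes to Bertrand's issue.
Quilla's share (€72,000) is divided into 3 shares of €24,000: Erik, Samir, and Sorcha each take €24,000.
Bertrand's share (€72,000) passes entirely to Ansel.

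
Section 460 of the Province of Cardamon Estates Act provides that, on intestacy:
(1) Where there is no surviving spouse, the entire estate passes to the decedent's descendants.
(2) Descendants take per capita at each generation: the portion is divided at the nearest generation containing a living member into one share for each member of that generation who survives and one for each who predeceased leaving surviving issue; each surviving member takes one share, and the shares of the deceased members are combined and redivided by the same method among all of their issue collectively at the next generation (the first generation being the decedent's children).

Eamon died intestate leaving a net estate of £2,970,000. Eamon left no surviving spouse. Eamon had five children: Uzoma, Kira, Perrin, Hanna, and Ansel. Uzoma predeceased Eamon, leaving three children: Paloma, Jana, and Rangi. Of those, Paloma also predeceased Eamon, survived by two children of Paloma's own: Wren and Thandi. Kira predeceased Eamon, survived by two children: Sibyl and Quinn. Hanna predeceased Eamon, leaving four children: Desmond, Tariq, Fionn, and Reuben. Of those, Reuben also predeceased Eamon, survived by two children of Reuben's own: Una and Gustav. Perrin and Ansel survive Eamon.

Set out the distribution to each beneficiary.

Wren: £99,000; Thandi: £99,000; Jana: £198,000; Rangi: £198,000; Sibyl: £198,000; Quinn: £198,000; Perrin: £594,000; Desmond: £198,000; Tariq: £198,000; Fionn: £198,000; Una: £99,000; Gustav: £99,000; Ansel: £594,000

The entire £2,970,000 passes to the descendants.
That amount (£2,970,000) is divided at the children's generation into 5 shares of £594,000. Perrin and Ansel each take £594,000. The 3 shares of the deceased (Uzoma, Kira, and Hanna) are combined into a pool of £1,782,000.
That pool (£1,782,000) is divided at the grandchildren's generation into 9 shares of £198,000. Jana, Rangi, Sibyl, Quinn, Desmond, Tariq, and Fionn each take £198,000. The 2 shares of the deceased (Paloma and Reuben) are combined into a pool of £396,000.
That pool (£396,000) is divided at the great-grandchildren's generation equally among Wren, Thandi, Una, and Gustav: £99,000 each.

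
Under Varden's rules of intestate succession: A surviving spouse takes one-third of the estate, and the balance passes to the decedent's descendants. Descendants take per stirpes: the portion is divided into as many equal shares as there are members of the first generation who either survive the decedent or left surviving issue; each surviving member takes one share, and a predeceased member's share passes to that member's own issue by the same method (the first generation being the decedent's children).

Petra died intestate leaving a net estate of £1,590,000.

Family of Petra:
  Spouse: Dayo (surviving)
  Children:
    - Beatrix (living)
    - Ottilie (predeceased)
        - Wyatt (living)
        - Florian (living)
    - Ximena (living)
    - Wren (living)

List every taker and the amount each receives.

Dayo takes one-third of £1,590,000 = £530,000. The remaining £1,060,000 passes to the descendants.
The descendants' portion (£1,060,000) is divided into 4 shares of £265,000: Beatrix, Ximena, and Wren each take £265,000; Ottilie's £265,000 share passes to Ottilie's issue.
Ottilie's share (£265,000) is divided into 2 shares of £132,500: Wyatt and Florian each take £132,500.

Dayo: £530,000; Beatrix: £265,000; Wyatt: £132,500; Florian: £132,500; Ximena: £265,000; Wren: £265,000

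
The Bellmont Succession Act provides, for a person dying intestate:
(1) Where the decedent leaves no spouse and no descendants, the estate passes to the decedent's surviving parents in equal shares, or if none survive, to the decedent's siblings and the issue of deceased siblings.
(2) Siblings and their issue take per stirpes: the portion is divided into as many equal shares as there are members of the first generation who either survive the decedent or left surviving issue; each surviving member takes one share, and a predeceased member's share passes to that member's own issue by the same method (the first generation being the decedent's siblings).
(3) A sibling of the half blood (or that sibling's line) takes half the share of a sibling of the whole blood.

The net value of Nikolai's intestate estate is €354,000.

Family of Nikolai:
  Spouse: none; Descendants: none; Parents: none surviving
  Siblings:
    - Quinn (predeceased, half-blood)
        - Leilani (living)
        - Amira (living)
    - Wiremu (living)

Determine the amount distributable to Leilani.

The entire €354,000 passes to the siblings and their issue.
Counting each half-blood sibling's line as half a unit, there are 3/2 units in €354,000, so one unit is €236,000. Whole-blood lines (Wiremu) take €236,000 each; half-blood lines (Quinn) take €118,000 each.
Quinn's share (€118,000) is divided into 2 shares of €59,000: Leilani and Amira each take €59,000.

Leilani receives €59,000.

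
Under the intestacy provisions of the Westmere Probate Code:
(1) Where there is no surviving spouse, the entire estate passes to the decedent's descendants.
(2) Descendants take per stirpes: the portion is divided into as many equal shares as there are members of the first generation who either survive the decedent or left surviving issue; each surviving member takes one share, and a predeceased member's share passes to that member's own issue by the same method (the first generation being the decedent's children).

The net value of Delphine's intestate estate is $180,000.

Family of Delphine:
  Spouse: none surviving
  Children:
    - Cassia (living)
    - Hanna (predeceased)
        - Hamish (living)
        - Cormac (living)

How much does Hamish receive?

The entire $180,000 passes to the descendants.
That amount ($180,000) is divided into 2 shares of $90,000: Cassia takes $90,000; Hanna's $90,000 share passes to Hanna's issue.
Hanna's share ($90,000) is divided into 2 shares of $45,000: Hamish and Cormac each take $45,000.

Hamish receives $45,000.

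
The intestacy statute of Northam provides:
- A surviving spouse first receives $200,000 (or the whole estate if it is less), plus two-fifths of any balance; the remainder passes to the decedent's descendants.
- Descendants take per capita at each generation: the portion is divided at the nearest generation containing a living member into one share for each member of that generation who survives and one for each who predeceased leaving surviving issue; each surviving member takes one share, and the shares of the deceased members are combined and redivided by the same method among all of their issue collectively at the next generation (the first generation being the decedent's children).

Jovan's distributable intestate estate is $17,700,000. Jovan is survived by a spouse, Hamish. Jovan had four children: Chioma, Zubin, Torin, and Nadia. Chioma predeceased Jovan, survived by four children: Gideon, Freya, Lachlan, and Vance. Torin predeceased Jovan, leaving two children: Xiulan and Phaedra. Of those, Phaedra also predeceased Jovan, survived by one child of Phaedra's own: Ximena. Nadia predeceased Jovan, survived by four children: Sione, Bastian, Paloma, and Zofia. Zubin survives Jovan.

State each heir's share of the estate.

Hamish first takes $200,000, leaving a balance of $17,500,000. Hamish then takes two-fifths of the balance ($7,000,000), for a total of $7,200,000. The remaining $10,500,000 passes to the descendants.
The descendants' portion ($10,500,000) is divided at the children's generation into 4 shares of $2,625,000. Zubin takes $2,625,000. The 3 shares of the deceased (Chioma, Torin, and Nadia) are combined into a pool of $7,875,000.
That pool ($7,875,000) is divided at the grandchildren's generation into 10 shares of $787,500. Gideon, Freya, Lachlan, Vance, Xiulan, Sione, Bastian, Paloma, and Zofia each take $787,500. The remaining share for the deceased Phaedra ($787,500) is carried to the next generation.
That pool ($787,500) passes entirely to Ximena, the sole taker at the great-grandchildren's generation.

Hamish: $7,200,000; Gideon: $787,500; Freya: $787,500; Lachlan: $787,500; Vance: $787,500; Zubin: $2,625,000; Xiulan: $787,500; Ximena: $787,500; Sione: $787,500; Bastian: $787,500; Paloma: $787,500; Zofia: $787,500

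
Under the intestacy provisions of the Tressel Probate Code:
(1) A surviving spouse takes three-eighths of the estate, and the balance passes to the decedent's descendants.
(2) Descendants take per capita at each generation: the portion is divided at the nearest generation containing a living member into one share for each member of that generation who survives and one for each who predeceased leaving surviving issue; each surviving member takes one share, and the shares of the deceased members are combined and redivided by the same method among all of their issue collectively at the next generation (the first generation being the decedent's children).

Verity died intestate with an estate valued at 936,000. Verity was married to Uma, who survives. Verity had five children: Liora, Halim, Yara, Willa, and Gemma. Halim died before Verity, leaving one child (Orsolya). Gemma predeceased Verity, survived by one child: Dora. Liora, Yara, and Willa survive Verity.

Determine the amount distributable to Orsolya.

Uma takes three-eighths of 936,000 = 351,000. The remaining 585,000 passes to the descendants.
The descendants' portion (585,000) is divided at the children's generation into 5 shares of 117,000. Liora, Yara, and Willa each take 117,000. The 2 shares of the deceased (Halim and Gemma) are combined into a pool of 234,000.
That pool (234,000) is divided at the grandchildren's generation equally among Orsolya and Dora: 117,000 each.

Orsolya receives 117,000.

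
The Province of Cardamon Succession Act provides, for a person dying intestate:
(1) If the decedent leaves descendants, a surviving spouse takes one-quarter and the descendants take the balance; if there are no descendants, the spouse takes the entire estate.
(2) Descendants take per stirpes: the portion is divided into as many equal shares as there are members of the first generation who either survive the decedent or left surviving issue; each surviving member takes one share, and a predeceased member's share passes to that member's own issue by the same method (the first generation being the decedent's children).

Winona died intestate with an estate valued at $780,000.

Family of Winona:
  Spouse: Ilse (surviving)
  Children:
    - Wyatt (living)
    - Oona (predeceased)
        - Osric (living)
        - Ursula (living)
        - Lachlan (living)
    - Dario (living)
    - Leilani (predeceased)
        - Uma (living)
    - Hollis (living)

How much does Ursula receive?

Ursula receives $39,000.

Ilse takes one-quarter of $780,000 = $195,000. The remaining $585,000 passes to the descendants.
The descendants' portion ($585,000) is divided into 5 shares of $117,000: Wyatt, Dario, and Hollis each take $117,000; Oona's $117,000 share passes to Oona's issue; Leilani's $117,000 share passes to Leilani's issue.
Oona's share ($117,000) is divided into 3 shares of $39,000: Osric, Ursula, and Lachlan each take $39,000.
Leilani's share ($117,000) passes entirely to Uma.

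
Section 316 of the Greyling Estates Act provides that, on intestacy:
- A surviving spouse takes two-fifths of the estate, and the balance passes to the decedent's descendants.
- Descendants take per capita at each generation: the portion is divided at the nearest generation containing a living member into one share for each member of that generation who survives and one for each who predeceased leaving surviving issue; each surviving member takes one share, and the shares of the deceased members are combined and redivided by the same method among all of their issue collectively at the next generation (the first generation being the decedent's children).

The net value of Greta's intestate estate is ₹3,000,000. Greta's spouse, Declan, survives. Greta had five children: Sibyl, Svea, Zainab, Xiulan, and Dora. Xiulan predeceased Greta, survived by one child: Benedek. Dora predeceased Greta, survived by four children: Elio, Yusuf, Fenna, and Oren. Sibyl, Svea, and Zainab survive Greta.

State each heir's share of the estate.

Declan: ₹1,200,000; Sibyl: ₹360,000; Svea: ₹360,000; Zainab: ₹360,000; Benedek: ₹144,000; Elio: ₹144,000; Yusuf: ₹144,000; Fenna: ₹144,000; Oren: ₹144,000

Declan takes two-fifths of ₹3,000,000 = ₹1,200,000. The remaining ₹1,800,000 passes to the descendants.
The descendants' portion (₹1,800,000) is divided at the children's generation into 5 shares of ₹360,000. Sibyl, Svea, and Zainab each take ₹360,000. The 2 shares of the deceased (Xiulan and Dora) are combined into a pool of ₹720,000.
That pool (₹720,000) is divided at the grandchildren's generation equally among Benedek, Elio, Yusuf, Fenna, and Oren: ₹144,000 each.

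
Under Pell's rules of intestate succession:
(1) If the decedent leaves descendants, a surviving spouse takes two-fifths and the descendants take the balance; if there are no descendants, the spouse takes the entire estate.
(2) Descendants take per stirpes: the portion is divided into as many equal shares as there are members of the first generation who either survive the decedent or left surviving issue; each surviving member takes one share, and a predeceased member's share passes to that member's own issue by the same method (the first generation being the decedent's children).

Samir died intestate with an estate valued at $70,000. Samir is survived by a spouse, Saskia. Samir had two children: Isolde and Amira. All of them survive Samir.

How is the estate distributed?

Saskia takes two-fifths of $70,000 = $28,000. The remaining $42,000 passes to the descendants.
The descendants' portion ($42,000) is divided into 2 shares of $21,000: Isolde and Amira each take $21,000.

Saskia: $28,000; Isolde: $21,000; Amira: $21,000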